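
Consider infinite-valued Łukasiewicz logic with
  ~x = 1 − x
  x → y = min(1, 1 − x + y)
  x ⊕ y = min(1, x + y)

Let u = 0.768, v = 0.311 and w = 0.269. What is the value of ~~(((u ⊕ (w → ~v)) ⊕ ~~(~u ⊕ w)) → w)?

0.269

~v = 1 − 0.311 = 0.689
w → ~v = min(1, 1 − 0.269 + 0.689) = min(1, 1.420) = 1.000
u ⊕ (w → ~v) = min(1, 0.768 + 1.000) = min(1, 1.768) = 1.000
~u = 1 − 0.768 = 0.232
~u ⊕ w = min(1, 0.232 + 0.269) = min(1, 0.501) = 0.501
~(~u ⊕ w) = 1 − 0.501 = 0.499
~~(~u ⊕ w) = 1 − 0.499 = 0.501
(u ⊕ (w → ~v)) ⊕ ~~(~u ⊕ w) = min(1, 1.000 + 0.501) = min(1, 1.501) = 1.000
((u ⊕ (w → ~v)) ⊕ ~~(~u ⊕ w)) → w = min(1, 1 − 1.000 + 0.269) = min(1, 0.269) = 0.269
~(((u ⊕ (w → ~v)) ⊕ ~~(~u ⊕ w)) → w) = 1 − 0.269 = 0.731
~~(((u ⊕ (w → ~v)) ⊕ ~~(~u ⊕ w)) → w) = 1 − 0.731 = 0.269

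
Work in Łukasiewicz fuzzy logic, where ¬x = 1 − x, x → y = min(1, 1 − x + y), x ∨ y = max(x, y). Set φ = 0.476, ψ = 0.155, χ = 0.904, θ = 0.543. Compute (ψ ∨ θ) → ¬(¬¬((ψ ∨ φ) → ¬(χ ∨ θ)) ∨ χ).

ψ ∨ θ = max(0.155, 0.543) = 0.543
ψ ∨ φ = max(0.155, 0.476) = 0.476
χ ∨ θ = max(0.904, 0.543) = 0.904
¬(χ ∨ θ) = 1 − 0.904 = 0.096
(ψ ∨ φ) → ¬(χ ∨ θ) = min(1, 1 − 0.476 + 0.096) = min(1, 0.620) = 0.620
¬((ψ ∨ φ) → ¬(χ ∨ θ)) = 1 − 0.620 = 0.380
¬¬((ψ ∨ φ) → ¬(χ ∨ θ)) = 1 − 0.380 = 0.620
¬¬((ψ ∨ φ) → ¬(χ ∨ θ)) ∨ χ = max(0.620, 0.904) = 0.904
¬(¬¬((ψ ∨ φ) → ¬(χ ∨ θ)) ∨ χ) = 1 − 0.904 = 0.096
(ψ ∨ θ) → ¬(¬¬((ψ ∨ φ) → ¬(χ ∨ θ)) ∨ χ) = min(1, 1 − 0.543 + 0.096) = min(1, 0.553) = 0.553

0.553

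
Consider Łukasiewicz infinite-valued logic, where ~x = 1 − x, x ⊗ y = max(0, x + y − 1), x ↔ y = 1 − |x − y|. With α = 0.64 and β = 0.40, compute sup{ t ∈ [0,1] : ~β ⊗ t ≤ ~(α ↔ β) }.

0.64

~β = 1 − 0.40 = 0.60
So the left factor is ~β = 0.60.
α ↔ β = 1 − |0.64 − 0.40| = 1 − 0.24 = 0.76
~(α ↔ β) = 1 − 0.76 = 0.24
So the right-hand bound is ~(α ↔ β) = 0.24.
The residuum of the Łukasiewicz t-norm gives the supremum: min(1, 1 − 0.60 + 0.24).
1 − 0.60 + 0.24 = 0.64, so t = min(1, 0.64) = 0.64.
Check: 0.60 ⊗ 0.64 = max(0, 0.24) = 0.24 ≤ 0.24.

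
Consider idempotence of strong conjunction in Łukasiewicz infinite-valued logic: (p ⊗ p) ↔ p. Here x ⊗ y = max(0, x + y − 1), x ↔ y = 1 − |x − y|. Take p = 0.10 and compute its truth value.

0.90

p ⊗ p = max(0, 0.10 + 0.10 − 1) = max(0, -0.80) = 0.00
(p ⊗ p) ↔ p = 1 − |0.00 − 0.10| = 1 − 0.10 = 0.90
(The value 0.90 < 1 shows this instance is not satisfied; fails in Ł∞ since a ⊗ a = max(0, 2a−1) ≠ a in general.)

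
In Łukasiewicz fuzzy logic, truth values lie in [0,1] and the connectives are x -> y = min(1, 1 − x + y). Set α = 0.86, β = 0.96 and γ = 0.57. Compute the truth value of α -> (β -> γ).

0.75

β -> γ = min(1, 1 − 0.96 + 0.57) = min(1, 0.61) = 0.61
α -> (β -> γ) = min(1, 1 − 0.86 + 0.61) = min(1, 0.75) = 0.75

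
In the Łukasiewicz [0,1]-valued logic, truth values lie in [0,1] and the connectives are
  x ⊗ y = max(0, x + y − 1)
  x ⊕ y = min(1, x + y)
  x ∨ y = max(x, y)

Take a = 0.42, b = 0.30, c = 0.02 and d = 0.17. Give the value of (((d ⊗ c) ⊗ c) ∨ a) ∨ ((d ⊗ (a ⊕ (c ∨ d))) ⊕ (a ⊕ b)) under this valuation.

d ⊗ c = max(0, 0.17 + 0.02 − 1) = max(0, -0.81) = 0.00
(d ⊗ c) ⊗ c = max(0, 0.00 + 0.02 − 1) = max(0, -0.98) = 0.00
((d ⊗ c) ⊗ c) ∨ a = max(0.00, 0.42) = 0.42
c ∨ d = max(0.02, 0.17) = 0.17
a ⊕ (c ∨ d) = min(1, 0.42 + 0.17) = min(1, 0.59) = 0.59
d ⊗ (a ⊕ (c ∨ d)) = max(0, 0.17 + 0.59 − 1) = max(0, -0.24) = 0.00
a ⊕ b = min(1, 0.42 + 0.30) = min(1, 0.72) = 0.72
(d ⊗ (a ⊕ (c ∨ d))) ⊕ (a ⊕ b) = min(1, 0.00 + 0.72) = min(1, 0.72) = 0.72
(((d ⊗ c) ⊗ c) ∨ a) ∨ ((d ⊗ (a ⊕ (c ∨ d))) ⊕ (a ⊕ b)) = max(0.42, 0.72) = 0.72

0.72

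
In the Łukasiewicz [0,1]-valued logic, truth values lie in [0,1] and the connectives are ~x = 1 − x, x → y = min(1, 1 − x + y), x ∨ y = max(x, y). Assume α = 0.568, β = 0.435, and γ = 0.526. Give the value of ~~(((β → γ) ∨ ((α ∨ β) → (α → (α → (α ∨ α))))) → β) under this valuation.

β → γ = min(1, 1 − 0.435 + 0.526) = min(1, 1.091) = 1.000
α ∨ β = max(0.568, 0.435) = 0.568
α ∨ α = max(0.568, 0.568) = 0.568
α → (α ∨ α) = min(1, 1 − 0.568 + 0.568) = min(1, 1.000) = 1.000
α → (α → (α ∨ α)) = min(1, 1 − 0.568 + 1.000) = min(1, 1.432) = 1.000
(α ∨ β) → (α → (α → (α ∨ α))) = min(1, 1 − 0.568 + 1.000) = min(1, 1.432) = 1.000
(β → γ) ∨ ((α ∨ β) → (α → (α → (α ∨ α)))) = max(1.000, 1.000) = 1.000
((β → γ) ∨ ((α ∨ β) → (α → (α → (α ∨ α))))) → β = min(1, 1 − 1.000 + 0.435) = min(1, 0.435) = 0.435
~(((β → γ) ∨ ((α ∨ β) → (α → (α → (α ∨ α))))) → β) = 1 − 0.435 = 0.565
~~(((β → γ) ∨ ((α ∨ β) → (α → (α → (α ∨ α))))) → β) = 1 − 0.565 = 0.435

0.435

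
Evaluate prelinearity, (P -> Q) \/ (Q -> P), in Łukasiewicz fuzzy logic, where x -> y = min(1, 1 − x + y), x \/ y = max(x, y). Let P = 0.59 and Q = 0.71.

1.00

P -> Q = min(1, 1 − 0.59 + 0.71) = min(1, 1.12) = 1.00
Q -> P = min(1, 1 − 0.71 + 0.59) = min(1, 0.88) = 0.88
(P -> Q) \/ (Q -> P) = max(1.00, 0.88) = 1.00
(As expected: a Ł∞-tautology — holds in every MV-chain.)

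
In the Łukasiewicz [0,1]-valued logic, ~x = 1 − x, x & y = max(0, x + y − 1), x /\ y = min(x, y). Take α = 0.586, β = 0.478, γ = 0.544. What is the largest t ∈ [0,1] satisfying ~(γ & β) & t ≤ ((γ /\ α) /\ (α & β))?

γ & β = max(0, 0.544 + 0.478 − 1) = max(0, 0.022) = 0.022
~(γ & β) = 1 − 0.022 = 0.978
So the left factor is ~(γ & β) = 0.978.
γ /\ α = min(0.544, 0.586) = 0.544
α & β = max(0, 0.586 + 0.478 − 1) = max(0, 0.064) = 0.064
(γ /\ α) /\ (α & β) = min(0.544, 0.064) = 0.064
So the right-hand bound is (γ /\ α) /\ (α & β) = 0.064.
The residuum of the Łukasiewicz t-norm gives the supremum: min(1, 1 − 0.978 + 0.064).
1 − 0.978 + 0.064 = 0.086, so t = min(1, 0.086) = 0.086.
Check: 0.978 & 0.086 = max(0, 0.064) = 0.064 ≤ 0.064.

0.086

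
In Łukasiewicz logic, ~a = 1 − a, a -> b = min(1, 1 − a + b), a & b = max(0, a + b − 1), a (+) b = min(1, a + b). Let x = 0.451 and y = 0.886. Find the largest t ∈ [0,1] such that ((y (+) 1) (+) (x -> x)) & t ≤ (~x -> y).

y (+) 1 = min(1, 0.886 + 1.000) = min(1, 1.886) = 1.000
x -> x = min(1, 1 − 0.451 + 0.451) = min(1, 1.000) = 1.000
(y (+) 1) (+) (x -> x) = min(1, 1.000 + 1.000) = min(1, 2.000) = 1.000
So the left factor is (y (+) 1) (+) (x -> x) = 1.000.
~x = 1 − 0.451 = 0.549
~x -> y = min(1, 1 − 0.549 + 0.886) = min(1, 1.337) = 1.000
So the right-hand bound is ~x -> y = 1.000.
The residuum of the Łukasiewicz t-norm gives the supremum: min(1, 1 − 1.000 + 1.000).
1 − 1.000 + 1.000 = 1.000, so t = min(1, 1.000) = 1.000.
Check: 1.000 & 1.000 = max(0, 1.000) = 1.000 ≤ 1.000.

1.000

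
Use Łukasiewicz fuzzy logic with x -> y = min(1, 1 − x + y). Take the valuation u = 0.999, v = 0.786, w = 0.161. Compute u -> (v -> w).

0.376

v -> w = min(1, 1 − 0.786 + 0.161) = min(1, 0.375) = 0.375
u -> (v -> w) = min(1, 1 − 0.999 + 0.375) = min(1, 0.376) = 0.376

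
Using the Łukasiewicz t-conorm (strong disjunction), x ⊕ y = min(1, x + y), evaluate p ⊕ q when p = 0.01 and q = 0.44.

0.45

p ⊕ q = min(1, 0.01 + 0.44) = min(1, 0.45) = 0.45
For comparison, the Gödel t-conorm max(x, y) would give 0.44.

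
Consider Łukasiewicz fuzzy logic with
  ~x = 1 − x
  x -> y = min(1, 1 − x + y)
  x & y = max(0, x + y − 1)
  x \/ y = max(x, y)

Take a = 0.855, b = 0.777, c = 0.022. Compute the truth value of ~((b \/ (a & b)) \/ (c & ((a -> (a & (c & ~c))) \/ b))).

a & b = max(0, 0.855 + 0.777 − 1) = max(0, 0.632) = 0.632
b \/ (a & b) = max(0.777, 0.632) = 0.777
~c = 1 − 0.022 = 0.978
c & ~c = max(0, 0.022 + 0.978 − 1) = max(0, 0.000) = 0.000
a & (c & ~c) = max(0, 0.855 + 0.000 − 1) = max(0, -0.145) = 0.000
a -> (a & (c & ~c)) = min(1, 1 − 0.855 + 0.000) = min(1, 0.145) = 0.145
(a -> (a & (c & ~c))) \/ b = max(0.145, 0.777) = 0.777
c & ((a -> (a & (c & ~c))) \/ b) = max(0, 0.022 + 0.777 − 1) = max(0, -0.201) = 0.000
(b \/ (a & b)) \/ (c & ((a -> (a & (c & ~c))) \/ b)) = max(0.777, 0.000) = 0.777
~((b \/ (a & b)) \/ (c & ((a -> (a & (c & ~c))) \/ b))) = 1 − 0.777 = 0.223

0.223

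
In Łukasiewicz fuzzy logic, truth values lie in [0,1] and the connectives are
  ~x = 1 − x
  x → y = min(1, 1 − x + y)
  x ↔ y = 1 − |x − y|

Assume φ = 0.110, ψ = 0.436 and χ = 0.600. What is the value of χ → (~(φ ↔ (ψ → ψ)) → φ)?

ψ → ψ = min(1, 1 − 0.436 + 0.436) = min(1, 1.000) = 1.000
φ ↔ (ψ → ψ) = 1 − |0.110 − 1.000| = 1 − 0.890 = 0.110
~(φ ↔ (ψ → ψ)) = 1 − 0.110 = 0.890
~(φ ↔ (ψ → ψ)) → φ = min(1, 1 − 0.890 + 0.110) = min(1, 0.220) = 0.220
χ → (~(φ ↔ (ψ → ψ)) → φ) = min(1, 1 − 0.600 + 0.220) = min(1, 0.620) = 0.620

0.620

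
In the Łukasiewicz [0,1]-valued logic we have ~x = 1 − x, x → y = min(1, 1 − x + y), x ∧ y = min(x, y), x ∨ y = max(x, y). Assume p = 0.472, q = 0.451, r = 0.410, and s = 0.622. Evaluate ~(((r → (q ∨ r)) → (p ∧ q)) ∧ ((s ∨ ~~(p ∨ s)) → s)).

q ∨ r = max(0.451, 0.410) = 0.451
r → (q ∨ r) = min(1, 1 − 0.410 + 0.451) = min(1, 1.041) = 1.000
p ∧ q = min(0.472, 0.451) = 0.451
(r → (q ∨ r)) → (p ∧ q) = min(1, 1 − 1.000 + 0.451) = min(1, 0.451) = 0.451
p ∨ s = max(0.472, 0.622) = 0.622
~(p ∨ s) = 1 − 0.622 = 0.378
~~(p ∨ s) = 1 − 0.378 = 0.622
s ∨ ~~(p ∨ s) = max(0.622, 0.622) = 0.622
(s ∨ ~~(p ∨ s)) → s = min(1, 1 − 0.622 + 0.622) = min(1, 1.000) = 1.000
((r → (q ∨ r)) → (p ∧ q)) ∧ ((s ∨ ~~(p ∨ s)) → s) = min(0.451, 1.000) = 0.451
~(((r → (q ∨ r)) → (p ∧ q)) ∧ ((s ∨ ~~(p ∨ s)) → s)) = 1 − 0.451 = 0.549

0.549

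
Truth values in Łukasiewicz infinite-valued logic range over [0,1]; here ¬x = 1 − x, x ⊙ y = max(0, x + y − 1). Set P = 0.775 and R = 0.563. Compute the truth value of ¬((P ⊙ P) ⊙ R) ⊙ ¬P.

0.112

P ⊙ P = max(0, 0.775 + 0.775 − 1) = max(0, 0.550) = 0.550
(P ⊙ P) ⊙ R = max(0, 0.550 + 0.563 − 1) = max(0, 0.113) = 0.113
¬((P ⊙ P) ⊙ R) = 1 − 0.113 = 0.887
¬P = 1 − 0.775 = 0.225
¬((P ⊙ P) ⊙ R) ⊙ ¬P = max(0, 0.887 + 0.225 − 1) = max(0, 0.112) = 0.112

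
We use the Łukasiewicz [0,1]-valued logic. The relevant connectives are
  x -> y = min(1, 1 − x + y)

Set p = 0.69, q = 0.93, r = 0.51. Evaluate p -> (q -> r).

0.89

q -> r = min(1, 1 − 0.93 + 0.51) = min(1, 0.58) = 0.58
p -> (q -> r) = min(1, 1 − 0.69 + 0.58) = min(1, 0.89) = 0.89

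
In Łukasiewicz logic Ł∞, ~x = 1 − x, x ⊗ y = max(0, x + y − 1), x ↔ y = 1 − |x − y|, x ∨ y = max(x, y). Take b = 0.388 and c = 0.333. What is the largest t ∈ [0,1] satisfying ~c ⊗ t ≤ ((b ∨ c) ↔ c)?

1.000

~c = 1 − 0.333 = 0.667
So the left factor is ~c = 0.667.
b ∨ c = max(0.388, 0.333) = 0.388
(b ∨ c) ↔ c = 1 − |0.388 − 0.333| = 1 − 0.055 = 0.945
So the right-hand bound is (b ∨ c) ↔ c = 0.945.
The residuum of the Łukasiewicz t-norm gives the supremum: min(1, 1 − 0.667 + 0.945).
1 − 0.667 + 0.945 = 1.278, so t = min(1, 1.278) = 1.000.
Check: 0.667 ⊗ 1.000 = max(0, 0.667) = 0.667 ≤ 0.945.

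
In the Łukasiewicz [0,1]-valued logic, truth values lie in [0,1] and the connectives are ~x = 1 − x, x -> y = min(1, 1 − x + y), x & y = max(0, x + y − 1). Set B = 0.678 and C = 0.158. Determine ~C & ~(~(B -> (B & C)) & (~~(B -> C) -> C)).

0.486

~C = 1 − 0.158 = 0.842
B & C = max(0, 0.678 + 0.158 − 1) = max(0, -0.164) = 0.000
B -> (B & C) = min(1, 1 − 0.678 + 0.000) = min(1, 0.322) = 0.322
~(B -> (B & C)) = 1 − 0.322 = 0.678
B -> C = min(1, 1 − 0.678 + 0.158) = min(1, 0.480) = 0.480
~(B -> C) = 1 − 0.480 = 0.520
~~(B -> C) = 1 − 0.520 = 0.480
~~(B -> C) -> C = min(1, 1 − 0.480 + 0.158) = min(1, 0.678) = 0.678
~(B -> (B & C)) & (~~(B -> C) -> C) = max(0, 0.678 + 0.678 − 1) = max(0, 0.356) = 0.356
~(~(B -> (B & C)) & (~~(B -> C) -> C)) = 1 − 0.356 = 0.644
~C & ~(~(B -> (B & C)) & (~~(B -> C) -> C)) = max(0, 0.842 + 0.644 − 1) = max(0, 0.486) = 0.486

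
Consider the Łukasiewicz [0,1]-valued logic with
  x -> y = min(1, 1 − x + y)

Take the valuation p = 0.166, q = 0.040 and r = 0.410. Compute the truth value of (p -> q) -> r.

p -> q = min(1, 1 − 0.166 + 0.040) = min(1, 0.874) = 0.874
(p -> q) -> r = min(1, 1 − 0.874 + 0.410) = min(1, 0.536) = 0.536

0.536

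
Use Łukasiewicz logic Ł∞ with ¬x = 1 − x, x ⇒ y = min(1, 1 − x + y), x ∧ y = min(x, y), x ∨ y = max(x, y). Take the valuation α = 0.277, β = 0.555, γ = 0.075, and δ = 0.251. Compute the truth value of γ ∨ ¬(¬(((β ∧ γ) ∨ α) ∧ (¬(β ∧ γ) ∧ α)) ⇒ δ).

0.472

β ∧ γ = min(0.555, 0.075) = 0.075
(β ∧ γ) ∨ α = max(0.075, 0.277) = 0.277
¬(β ∧ γ) = 1 − 0.075 = 0.925
¬(β ∧ γ) ∧ α = min(0.925, 0.277) = 0.277
((β ∧ γ) ∨ α) ∧ (¬(β ∧ γ) ∧ α) = min(0.277, 0.277) = 0.277
¬(((β ∧ γ) ∨ α) ∧ (¬(β ∧ γ) ∧ α)) = 1 − 0.277 = 0.723
¬(((β ∧ γ) ∨ α) ∧ (¬(β ∧ γ) ∧ α)) ⇒ δ = min(1, 1 − 0.723 + 0.251) = min(1, 0.528) = 0.528
¬(¬(((β ∧ γ) ∨ α) ∧ (¬(β ∧ γ) ∧ α)) ⇒ δ) = 1 − 0.528 = 0.472
γ ∨ ¬(¬(((β ∧ γ) ∨ α) ∧ (¬(β ∧ γ) ∧ α)) ⇒ δ) = max(0.075, 0.472) = 0.472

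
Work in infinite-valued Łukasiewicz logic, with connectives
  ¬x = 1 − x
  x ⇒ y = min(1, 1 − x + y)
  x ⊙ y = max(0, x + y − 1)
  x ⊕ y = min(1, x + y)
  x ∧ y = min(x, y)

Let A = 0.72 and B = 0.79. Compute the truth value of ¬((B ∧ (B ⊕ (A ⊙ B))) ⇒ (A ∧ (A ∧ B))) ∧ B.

0.07

A ⊙ B = max(0, 0.72 + 0.79 − 1) = max(0, 0.51) = 0.51
B ⊕ (A ⊙ B) = min(1, 0.79 + 0.51) = min(1, 1.30) = 1.00
B ∧ (B ⊕ (A ⊙ B)) = min(0.79, 1.00) = 0.79
A ∧ B = min(0.72, 0.79) = 0.72
A ∧ (A ∧ B) = min(0.72, 0.72) = 0.72
(B ∧ (B ⊕ (A ⊙ B))) ⇒ (A ∧ (A ∧ B)) = min(1, 1 − 0.79 + 0.72) = min(1, 0.93) = 0.93
¬((B ∧ (B ⊕ (A ⊙ B))) ⇒ (A ∧ (A ∧ B))) = 1 − 0.93 = 0.07
¬((B ∧ (B ⊕ (A ⊙ B))) ⇒ (A ∧ (A ∧ B))) ∧ B = min(0.07, 0.79) = 0.07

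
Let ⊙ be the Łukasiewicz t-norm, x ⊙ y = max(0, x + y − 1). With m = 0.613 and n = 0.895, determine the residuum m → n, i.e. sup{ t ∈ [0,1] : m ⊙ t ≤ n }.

1.000

The residuum of the Łukasiewicz t-norm gives the supremum: min(1, 1 − 0.613 + 0.895).
1 − 0.613 + 0.895 = 1.282, so t = min(1, 1.282) = 1.000.
Check: 0.613 ⊙ 1.000 = max(0, 0.613) = 0.613 ≤ 0.895.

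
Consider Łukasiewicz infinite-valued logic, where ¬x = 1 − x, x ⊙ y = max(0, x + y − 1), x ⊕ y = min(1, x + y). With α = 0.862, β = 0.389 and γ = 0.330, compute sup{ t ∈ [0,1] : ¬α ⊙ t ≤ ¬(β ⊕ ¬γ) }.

¬α = 1 − 0.862 = 0.138
So the left factor is ¬α = 0.138.
¬γ = 1 − 0.330 = 0.670
β ⊕ ¬γ = min(1, 0.389 + 0.670) = min(1, 1.059) = 1.000
¬(β ⊕ ¬γ) = 1 − 1.000 = 0.000
So the right-hand bound is ¬(β ⊕ ¬γ) = 0.000.
The residuum of the Łukasiewicz t-norm gives the supremum: min(1, 1 − 0.138 + 0.000).
1 − 0.138 + 0.000 = 0.862, so t = min(1, 0.862) = 0.862.
Check: 0.138 ⊙ 0.862 = max(0, 0.000) = 0.000 ≤ 0.000.

0.862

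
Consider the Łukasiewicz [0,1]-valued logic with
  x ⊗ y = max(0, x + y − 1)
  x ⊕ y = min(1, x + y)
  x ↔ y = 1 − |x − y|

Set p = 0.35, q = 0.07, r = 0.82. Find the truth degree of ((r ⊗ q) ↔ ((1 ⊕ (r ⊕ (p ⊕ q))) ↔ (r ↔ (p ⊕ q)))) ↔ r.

0.58

r ⊗ q = max(0, 0.82 + 0.07 − 1) = max(0, -0.11) = 0.00
p ⊕ q = min(1, 0.35 + 0.07) = min(1, 0.42) = 0.42
r ⊕ (p ⊕ q) = min(1, 0.82 + 0.42) = min(1, 1.24) = 1.00
1 ⊕ (r ⊕ (p ⊕ q)) = min(1, 1.00 + 1.00) = min(1, 2.00) = 1.00
r ↔ (p ⊕ q) = 1 − |0.82 − 0.42| = 1 − 0.40 = 0.60
(1 ⊕ (r ⊕ (p ⊕ q))) ↔ (r ↔ (p ⊕ q)) = 1 − |1.00 − 0.60| = 1 − 0.40 = 0.60
(r ⊗ q) ↔ ((1 ⊕ (r ⊕ (p ⊕ q))) ↔ (r ↔ (p ⊕ q))) = 1 − |0.00 − 0.60| = 1 − 0.60 = 0.40
((r ⊗ q) ↔ ((1 ⊕ (r ⊕ (p ⊕ q))) ↔ (r ↔ (p ⊕ q)))) ↔ r = 1 − |0.40 − 0.82| = 1 − 0.42 = 0.58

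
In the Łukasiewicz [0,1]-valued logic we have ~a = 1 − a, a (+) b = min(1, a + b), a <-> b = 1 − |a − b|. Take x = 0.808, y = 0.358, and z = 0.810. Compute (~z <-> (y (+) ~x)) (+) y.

0.998

~z = 1 − 0.810 = 0.190
~x = 1 − 0.808 = 0.192
y (+) ~x = min(1, 0.358 + 0.192) = min(1, 0.550) = 0.550
~z <-> (y (+) ~x) = 1 − |0.190 − 0.550| = 1 − 0.360 = 0.640
(~z <-> (y (+) ~x)) (+) y = min(1, 0.640 + 0.358) = min(1, 0.998) = 0.998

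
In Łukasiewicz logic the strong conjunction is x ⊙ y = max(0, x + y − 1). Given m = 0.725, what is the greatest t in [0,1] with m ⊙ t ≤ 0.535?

The residuum of the Łukasiewicz t-norm gives the supremum: min(1, 1 − 0.725 + 0.535).
1 − 0.725 + 0.535 = 0.810, so t = min(1, 0.810) = 0.810.
Check: 0.725 ⊙ 0.810 = max(0, 0.535) = 0.535 ≤ 0.535.

0.810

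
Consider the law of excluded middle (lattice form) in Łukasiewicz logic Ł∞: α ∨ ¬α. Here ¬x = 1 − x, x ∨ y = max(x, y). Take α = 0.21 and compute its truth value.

¬α = 1 − 0.21 = 0.79
α ∨ ¬α = max(0.21, 0.79) = 0.79
(The value 0.79 < 1 shows this instance is not satisfied; not a Ł∞-tautology — its value is max(a, 1−a).)

0.79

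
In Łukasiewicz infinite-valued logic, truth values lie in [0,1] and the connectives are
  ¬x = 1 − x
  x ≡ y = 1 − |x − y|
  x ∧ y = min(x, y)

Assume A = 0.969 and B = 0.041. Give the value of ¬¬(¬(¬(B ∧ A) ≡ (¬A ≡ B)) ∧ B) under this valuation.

0.031

B ∧ A = min(0.041, 0.969) = 0.041
¬(B ∧ A) = 1 − 0.041 = 0.959
¬A = 1 − 0.969 = 0.031
¬A ≡ B = 1 − |0.031 − 0.041| = 1 − 0.010 = 0.990
¬(B ∧ A) ≡ (¬A ≡ B) = 1 − |0.959 − 0.990| = 1 − 0.031 = 0.969
¬(¬(B ∧ A) ≡ (¬A ≡ B)) = 1 − 0.969 = 0.031
¬(¬(B ∧ A) ≡ (¬A ≡ B)) ∧ B = min(0.031, 0.041) = 0.031
¬(¬(¬(B ∧ A) ≡ (¬A ≡ B)) ∧ B) = 1 − 0.031 = 0.969
¬¬(¬(¬(B ∧ A) ≡ (¬A ≡ B)) ∧ B) = 1 − 0.969 = 0.031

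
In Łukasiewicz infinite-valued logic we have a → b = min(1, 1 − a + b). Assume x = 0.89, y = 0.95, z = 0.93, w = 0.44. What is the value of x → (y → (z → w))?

0.67

z → w = min(1, 1 − 0.93 + 0.44) = min(1, 0.51) = 0.51
y → (z → w) = min(1, 1 − 0.95 + 0.51) = min(1, 0.56) = 0.56
x → (y → (z → w)) = min(1, 1 − 0.89 + 0.56) = min(1, 0.67) = 0.67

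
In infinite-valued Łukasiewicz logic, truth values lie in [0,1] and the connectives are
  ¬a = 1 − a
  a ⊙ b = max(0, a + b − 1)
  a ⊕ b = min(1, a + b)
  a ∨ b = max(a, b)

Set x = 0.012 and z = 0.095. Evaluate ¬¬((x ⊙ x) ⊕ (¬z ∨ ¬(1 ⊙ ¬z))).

0.905

x ⊙ x = max(0, 0.012 + 0.012 − 1) = max(0, -0.976) = 0.000
¬z = 1 − 0.095 = 0.905
1 ⊙ ¬z = max(0, 1.000 + 0.905 − 1) = max(0, 0.905) = 0.905
¬(1 ⊙ ¬z) = 1 − 0.905 = 0.095
¬z ∨ ¬(1 ⊙ ¬z) = max(0.905, 0.095) = 0.905
(x ⊙ x) ⊕ (¬z ∨ ¬(1 ⊙ ¬z)) = min(1, 0.000 + 0.905) = min(1, 0.905) = 0.905
¬((x ⊙ x) ⊕ (¬z ∨ ¬(1 ⊙ ¬z))) = 1 − 0.905 = 0.095
¬¬((x ⊙ x) ⊕ (¬z ∨ ¬(1 ⊙ ¬z))) = 1 − 0.095 = 0.905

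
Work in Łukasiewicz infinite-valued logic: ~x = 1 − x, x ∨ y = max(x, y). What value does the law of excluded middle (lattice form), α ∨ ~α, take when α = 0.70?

0.70

~α = 1 − 0.70 = 0.30
α ∨ ~α = max(0.70, 0.30) = 0.70
(The value 0.70 < 1 shows this instance is not satisfied; not a Ł∞-tautology — its value is max(a, 1−a).)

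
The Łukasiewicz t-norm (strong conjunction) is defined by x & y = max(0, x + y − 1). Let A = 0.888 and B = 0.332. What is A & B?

A & B = max(0, 0.888 + 0.332 − 1) = max(0, 0.220) = 0.220
For comparison, the Gödel (minimum) t-norm min(x, y) would give 0.332.

0.220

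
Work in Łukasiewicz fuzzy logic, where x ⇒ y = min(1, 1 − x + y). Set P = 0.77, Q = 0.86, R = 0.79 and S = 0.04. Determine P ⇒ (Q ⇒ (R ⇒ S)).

R ⇒ S = min(1, 1 − 0.79 + 0.04) = min(1, 0.25) = 0.25
Q ⇒ (R ⇒ S) = min(1, 1 − 0.86 + 0.25) = min(1, 0.39) = 0.39
P ⇒ (Q ⇒ (R ⇒ S)) = min(1, 1 − 0.77 + 0.39) = min(1, 0.62) = 0.62

0.62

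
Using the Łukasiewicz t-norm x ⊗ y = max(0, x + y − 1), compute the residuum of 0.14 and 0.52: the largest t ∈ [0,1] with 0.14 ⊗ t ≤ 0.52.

The residuum of the Łukasiewicz t-norm gives the supremum: min(1, 1 − 0.14 + 0.52).
1 − 0.14 + 0.52 = 1.38, so t = min(1, 1.38) = 1.00.
Check: 0.14 ⊗ 1.00 = max(0, 0.14) = 0.14 ≤ 0.52.

1.00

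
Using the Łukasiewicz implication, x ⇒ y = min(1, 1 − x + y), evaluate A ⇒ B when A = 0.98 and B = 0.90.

0.92

A ⇒ B = min(1, 1 − 0.98 + 0.90) = min(1, 0.92) = 0.92
For comparison, the Gödel implication (1 if x ≤ y else y) would give 0.90.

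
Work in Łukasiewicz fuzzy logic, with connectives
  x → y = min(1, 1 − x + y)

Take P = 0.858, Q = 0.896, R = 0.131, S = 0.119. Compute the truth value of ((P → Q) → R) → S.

0.988

P → Q = min(1, 1 − 0.858 + 0.896) = min(1, 1.038) = 1.000
(P → Q) → R = min(1, 1 − 1.000 + 0.131) = min(1, 0.131) = 0.131
((P → Q) → R) → S = min(1, 1 − 0.131 + 0.119) = min(1, 0.988) = 0.988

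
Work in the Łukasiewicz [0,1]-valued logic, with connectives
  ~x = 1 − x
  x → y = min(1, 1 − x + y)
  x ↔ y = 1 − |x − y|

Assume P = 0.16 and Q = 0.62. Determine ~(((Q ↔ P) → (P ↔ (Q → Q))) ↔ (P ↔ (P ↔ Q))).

0.00

Q ↔ P = 1 − |0.62 − 0.16| = 1 − 0.46 = 0.54
Q → Q = min(1, 1 − 0.62 + 0.62) = min(1, 1.00) = 1.00
P ↔ (Q → Q) = 1 − |0.16 − 1.00| = 1 − 0.84 = 0.16
(Q ↔ P) → (P ↔ (Q → Q)) = min(1, 1 − 0.54 + 0.16) = min(1, 0.62) = 0.62
P ↔ Q = 1 − |0.16 − 0.62| = 1 − 0.46 = 0.54
P ↔ (P ↔ Q) = 1 − |0.16 − 0.54| = 1 − 0.38 = 0.62
((Q ↔ P) → (P ↔ (Q → Q))) ↔ (P ↔ (P ↔ Q)) = 1 − |0.62 − 0.62| = 1 − 0.00 = 1.00
~(((Q ↔ P) → (P ↔ (Q → Q))) ↔ (P ↔ (P ↔ Q))) = 1 − 1.00 = 0.00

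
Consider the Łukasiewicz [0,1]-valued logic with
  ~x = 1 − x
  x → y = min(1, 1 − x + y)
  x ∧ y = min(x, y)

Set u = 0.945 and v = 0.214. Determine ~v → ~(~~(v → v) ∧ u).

0.269

~v = 1 − 0.214 = 0.786
v → v = min(1, 1 − 0.214 + 0.214) = min(1, 1.000) = 1.000
~(v → v) = 1 − 1.000 = 0.000
~~(v → v) = 1 − 0.000 = 1.000
~~(v → v) ∧ u = min(1.000, 0.945) = 0.945
~(~~(v → v) ∧ u) = 1 − 0.945 = 0.055
~v → ~(~~(v → v) ∧ u) = min(1, 1 − 0.786 + 0.055) = min(1, 0.269) = 0.269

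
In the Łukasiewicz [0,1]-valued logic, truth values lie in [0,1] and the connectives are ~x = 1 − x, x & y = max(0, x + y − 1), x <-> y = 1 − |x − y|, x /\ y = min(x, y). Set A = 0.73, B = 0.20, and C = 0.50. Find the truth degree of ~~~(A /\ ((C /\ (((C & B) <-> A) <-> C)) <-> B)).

0.30

C & B = max(0, 0.50 + 0.20 − 1) = max(0, -0.30) = 0.00
(C & B) <-> A = 1 − |0.00 − 0.73| = 1 − 0.73 = 0.27
((C & B) <-> A) <-> C = 1 − |0.27 − 0.50| = 1 − 0.23 = 0.77
C /\ (((C & B) <-> A) <-> C) = min(0.50, 0.77) = 0.50
(C /\ (((C & B) <-> A) <-> C)) <-> B = 1 − |0.50 − 0.20| = 1 − 0.30 = 0.70
A /\ ((C /\ (((C & B) <-> A) <-> C)) <-> B) = min(0.73, 0.70) = 0.70
~(A /\ ((C /\ (((C & B) <-> A) <-> C)) <-> B)) = 1 − 0.70 = 0.30
~~(A /\ ((C /\ (((C & B) <-> A) <-> C)) <-> B)) = 1 − 0.30 = 0.70
~~~(A /\ ((C /\ (((C & B) <-> A) <-> C)) <-> B)) = 1 − 0.70 = 0.30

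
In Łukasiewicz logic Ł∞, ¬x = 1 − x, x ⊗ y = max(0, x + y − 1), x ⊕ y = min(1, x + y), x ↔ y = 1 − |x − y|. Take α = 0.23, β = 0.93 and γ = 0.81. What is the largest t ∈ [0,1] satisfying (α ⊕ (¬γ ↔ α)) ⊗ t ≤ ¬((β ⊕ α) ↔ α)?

¬γ = 1 − 0.81 = 0.19
¬γ ↔ α = 1 − |0.19 − 0.23| = 1 − 0.04 = 0.96
α ⊕ (¬γ ↔ α) = min(1, 0.23 + 0.96) = min(1, 1.19) = 1.00
So the left factor is α ⊕ (¬γ ↔ α) = 1.00.
β ⊕ α = min(1, 0.93 + 0.23) = min(1, 1.16) = 1.00
(β ⊕ α) ↔ α = 1 − |1.00 − 0.23| = 1 − 0.77 = 0.23
¬((β ⊕ α) ↔ α) = 1 − 0.23 = 0.77
So the right-hand bound is ¬((β ⊕ α) ↔ α) = 0.77.
The residuum of the Łukasiewicz t-norm gives the supremum: min(1, 1 − 1.00 + 0.77).
1 − 1.00 + 0.77 = 0.77, so t = min(1, 0.77) = 0.77.
Check: 1.00 ⊗ 0.77 = max(0, 0.77) = 0.77 ≤ 0.77.

0.77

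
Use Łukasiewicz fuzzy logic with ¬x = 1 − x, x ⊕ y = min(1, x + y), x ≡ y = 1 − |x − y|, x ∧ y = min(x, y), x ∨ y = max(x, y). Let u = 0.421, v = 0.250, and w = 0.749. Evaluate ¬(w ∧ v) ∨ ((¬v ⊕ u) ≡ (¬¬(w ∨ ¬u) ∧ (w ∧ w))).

w ∧ v = min(0.749, 0.250) = 0.250
¬(w ∧ v) = 1 − 0.250 = 0.750
¬v = 1 − 0.250 = 0.750
¬v ⊕ u = min(1, 0.750 + 0.421) = min(1, 1.171) = 1.000
¬u = 1 − 0.421 = 0.579
w ∨ ¬u = max(0.749, 0.579) = 0.749
¬(w ∨ ¬u) = 1 − 0.749 = 0.251
¬¬(w ∨ ¬u) = 1 − 0.251 = 0.749
w ∧ w = min(0.749, 0.749) = 0.749
¬¬(w ∨ ¬u) ∧ (w ∧ w) = min(0.749, 0.749) = 0.749
(¬v ⊕ u) ≡ (¬¬(w ∨ ¬u) ∧ (w ∧ w)) = 1 − |1.000 − 0.749| = 1 − 0.251 = 0.749
¬(w ∧ v) ∨ ((¬v ⊕ u) ≡ (¬¬(w ∨ ¬u) ∧ (w ∧ w))) = max(0.750, 0.749) = 0.750

0.750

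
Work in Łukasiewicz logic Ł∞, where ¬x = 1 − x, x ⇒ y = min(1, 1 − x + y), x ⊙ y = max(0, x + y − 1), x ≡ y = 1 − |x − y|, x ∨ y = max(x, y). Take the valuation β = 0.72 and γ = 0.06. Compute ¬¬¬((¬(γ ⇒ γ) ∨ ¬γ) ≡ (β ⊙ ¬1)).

0.94

γ ⇒ γ = min(1, 1 − 0.06 + 0.06) = min(1, 1.00) = 1.00
¬(γ ⇒ γ) = 1 − 1.00 = 0.00
¬γ = 1 − 0.06 = 0.94
¬(γ ⇒ γ) ∨ ¬γ = max(0.00, 0.94) = 0.94
¬1 = 1 − 1.00 = 0.00
β ⊙ ¬1 = max(0, 0.72 + 0.00 − 1) = max(0, -0.28) = 0.00
(¬(γ ⇒ γ) ∨ ¬γ) ≡ (β ⊙ ¬1) = 1 − |0.94 − 0.00| = 1 − 0.94 = 0.06
¬((¬(γ ⇒ γ) ∨ ¬γ) ≡ (β ⊙ ¬1)) = 1 − 0.06 = 0.94
¬¬((¬(γ ⇒ γ) ∨ ¬γ) ≡ (β ⊙ ¬1)) = 1 − 0.94 = 0.06
¬¬¬((¬(γ ⇒ γ) ∨ ¬γ) ≡ (β ⊙ ¬1)) = 1 − 0.06 = 0.94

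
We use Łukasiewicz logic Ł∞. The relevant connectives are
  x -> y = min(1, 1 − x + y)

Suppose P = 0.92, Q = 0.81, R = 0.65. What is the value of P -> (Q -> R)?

0.92

Q -> R = min(1, 1 − 0.81 + 0.65) = min(1, 0.84) = 0.84
P -> (Q -> R) = min(1, 1 − 0.92 + 0.84) = min(1, 0.92) = 0.92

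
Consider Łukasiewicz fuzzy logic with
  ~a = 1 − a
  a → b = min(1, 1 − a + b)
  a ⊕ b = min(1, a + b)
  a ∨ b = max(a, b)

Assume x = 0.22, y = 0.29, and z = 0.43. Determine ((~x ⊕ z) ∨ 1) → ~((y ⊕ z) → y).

0.43

~x = 1 − 0.22 = 0.78
~x ⊕ z = min(1, 0.78 + 0.43) = min(1, 1.21) = 1.00
(~x ⊕ z) ∨ 1 = max(1.00, 1.00) = 1.00
y ⊕ z = min(1, 0.29 + 0.43) = min(1, 0.72) = 0.72
(y ⊕ z) → y = min(1, 1 − 0.72 + 0.29) = min(1, 0.57) = 0.57
~((y ⊕ z) → y) = 1 − 0.57 = 0.43
((~x ⊕ z) ∨ 1) → ~((y ⊕ z) → y) = min(1, 1 − 1.00 + 0.43) = min(1, 0.43) = 0.43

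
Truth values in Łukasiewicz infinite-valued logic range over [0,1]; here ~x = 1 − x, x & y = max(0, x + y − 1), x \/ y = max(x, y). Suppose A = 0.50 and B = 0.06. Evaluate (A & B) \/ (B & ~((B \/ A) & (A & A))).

A & B = max(0, 0.50 + 0.06 − 1) = max(0, -0.44) = 0.00
B \/ A = max(0.06, 0.50) = 0.50
A & A = max(0, 0.50 + 0.50 − 1) = max(0, 0.00) = 0.00
(B \/ A) & (A & A) = max(0, 0.50 + 0.00 − 1) = max(0, -0.50) = 0.00
~((B \/ A) & (A & A)) = 1 − 0.00 = 1.00
B & ~((B \/ A) & (A & A)) = max(0, 0.06 + 1.00 − 1) = max(0, 0.06) = 0.06
(A & B) \/ (B & ~((B \/ A) & (A & A))) = max(0.00, 0.06) = 0.06

0.06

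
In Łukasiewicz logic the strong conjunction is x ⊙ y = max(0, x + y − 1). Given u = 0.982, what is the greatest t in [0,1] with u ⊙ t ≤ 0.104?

The residuum of the Łukasiewicz t-norm gives the supremum: min(1, 1 − 0.982 + 0.104).
1 − 0.982 + 0.104 = 0.122, so t = min(1, 0.122) = 0.122.
Check: 0.982 ⊙ 0.122 = max(0, 0.104) = 0.104 ≤ 0.104.

0.122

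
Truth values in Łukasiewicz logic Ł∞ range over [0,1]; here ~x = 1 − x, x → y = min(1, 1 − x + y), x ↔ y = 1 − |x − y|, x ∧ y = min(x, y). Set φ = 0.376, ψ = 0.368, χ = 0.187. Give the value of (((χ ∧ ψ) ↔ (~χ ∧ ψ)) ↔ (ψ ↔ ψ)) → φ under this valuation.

χ ∧ ψ = min(0.187, 0.368) = 0.187
~χ = 1 − 0.187 = 0.813
~χ ∧ ψ = min(0.813, 0.368) = 0.368
(χ ∧ ψ) ↔ (~χ ∧ ψ) = 1 − |0.187 − 0.368| = 1 − 0.181 = 0.819
ψ ↔ ψ = 1 − |0.368 − 0.368| = 1 − 0.000 = 1.000
((χ ∧ ψ) ↔ (~χ ∧ ψ)) ↔ (ψ ↔ ψ) = 1 − |0.819 − 1.000| = 1 − 0.181 = 0.819
(((χ ∧ ψ) ↔ (~χ ∧ ψ)) ↔ (ψ ↔ ψ)) → φ = min(1, 1 − 0.819 + 0.376) = min(1, 0.557) = 0.557

0.557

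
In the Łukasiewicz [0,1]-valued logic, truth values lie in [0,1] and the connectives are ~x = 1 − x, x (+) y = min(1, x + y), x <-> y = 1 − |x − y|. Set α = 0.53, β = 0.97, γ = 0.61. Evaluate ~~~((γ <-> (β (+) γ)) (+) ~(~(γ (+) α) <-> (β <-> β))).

0.00

β (+) γ = min(1, 0.97 + 0.61) = min(1, 1.58) = 1.00
γ <-> (β (+) γ) = 1 − |0.61 − 1.00| = 1 − 0.39 = 0.61
γ (+) α = min(1, 0.61 + 0.53) = min(1, 1.14) = 1.00
~(γ (+) α) = 1 − 1.00 = 0.00
β <-> β = 1 − |0.97 − 0.97| = 1 − 0.00 = 1.00
~(γ (+) α) <-> (β <-> β) = 1 − |0.00 − 1.00| = 1 − 1.00 = 0.00
~(~(γ (+) α) <-> (β <-> β)) = 1 − 0.00 = 1.00
(γ <-> (β (+) γ)) (+) ~(~(γ (+) α) <-> (β <-> β)) = min(1, 0.61 + 1.00) = min(1, 1.61) = 1.00
~((γ <-> (β (+) γ)) (+) ~(~(γ (+) α) <-> (β <-> β))) = 1 − 1.00 = 0.00
~~((γ <-> (β (+) γ)) (+) ~(~(γ (+) α) <-> (β <-> β))) = 1 − 0.00 = 1.00
~~~((γ <-> (β (+) γ)) (+) ~(~(γ (+) α) <-> (β <-> β))) = 1 − 1.00 = 0.00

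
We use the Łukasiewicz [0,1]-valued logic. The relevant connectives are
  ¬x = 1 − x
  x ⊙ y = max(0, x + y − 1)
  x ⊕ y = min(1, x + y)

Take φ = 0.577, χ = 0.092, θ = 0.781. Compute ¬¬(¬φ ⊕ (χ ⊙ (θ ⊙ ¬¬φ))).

0.423

¬φ = 1 − 0.577 = 0.423
¬¬φ = 1 − 0.423 = 0.577
θ ⊙ ¬¬φ = max(0, 0.781 + 0.577 − 1) = max(0, 0.358) = 0.358
χ ⊙ (θ ⊙ ¬¬φ) = max(0, 0.092 + 0.358 − 1) = max(0, -0.550) = 0.000
¬φ ⊕ (χ ⊙ (θ ⊙ ¬¬φ)) = min(1, 0.423 + 0.000) = min(1, 0.423) = 0.423
¬(¬φ ⊕ (χ ⊙ (θ ⊙ ¬¬φ))) = 1 − 0.423 = 0.577
¬¬(¬φ ⊕ (χ ⊙ (θ ⊙ ¬¬φ))) = 1 − 0.577 = 0.423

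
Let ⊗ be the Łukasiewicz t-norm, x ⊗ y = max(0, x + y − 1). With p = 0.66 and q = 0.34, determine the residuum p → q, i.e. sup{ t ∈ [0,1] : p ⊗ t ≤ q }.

The residuum of the Łukasiewicz t-norm gives the supremum: min(1, 1 − 0.66 + 0.34).
1 − 0.66 + 0.34 = 0.68, so t = min(1, 0.68) = 0.68.
Check: 0.66 ⊗ 0.68 = max(0, 0.34) = 0.34 ≤ 0.34.

0.68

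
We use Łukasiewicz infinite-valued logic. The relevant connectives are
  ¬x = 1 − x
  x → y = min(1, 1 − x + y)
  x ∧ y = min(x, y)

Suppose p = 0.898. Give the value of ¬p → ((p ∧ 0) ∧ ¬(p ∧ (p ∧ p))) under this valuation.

0.898

¬p = 1 − 0.898 = 0.102
p ∧ 0 = min(0.898, 0.000) = 0.000
p ∧ p = min(0.898, 0.898) = 0.898
p ∧ (p ∧ p) = min(0.898, 0.898) = 0.898
¬(p ∧ (p ∧ p)) = 1 − 0.898 = 0.102
(p ∧ 0) ∧ ¬(p ∧ (p ∧ p)) = min(0.000, 0.102) = 0.000
¬p → ((p ∧ 0) ∧ ¬(p ∧ (p ∧ p))) = min(1, 1 − 0.102 + 0.000) = min(1, 0.898) = 0.898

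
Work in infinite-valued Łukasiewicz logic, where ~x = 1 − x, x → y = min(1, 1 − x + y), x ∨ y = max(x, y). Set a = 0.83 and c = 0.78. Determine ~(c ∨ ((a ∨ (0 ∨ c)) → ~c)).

0.22

0 ∨ c = max(0.00, 0.78) = 0.78
a ∨ (0 ∨ c) = max(0.83, 0.78) = 0.83
~c = 1 − 0.78 = 0.22
(a ∨ (0 ∨ c)) → ~c = min(1, 1 − 0.83 + 0.22) = min(1, 0.39) = 0.39
c ∨ ((a ∨ (0 ∨ c)) → ~c) = max(0.78, 0.39) = 0.78
~(c ∨ ((a ∨ (0 ∨ c)) → ~c)) = 1 − 0.78 = 0.22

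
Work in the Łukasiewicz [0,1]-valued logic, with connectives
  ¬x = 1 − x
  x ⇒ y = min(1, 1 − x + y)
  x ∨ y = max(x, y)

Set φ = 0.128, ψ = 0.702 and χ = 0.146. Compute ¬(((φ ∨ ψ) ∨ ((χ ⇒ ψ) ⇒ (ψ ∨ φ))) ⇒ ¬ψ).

0.404

φ ∨ ψ = max(0.128, 0.702) = 0.702
χ ⇒ ψ = min(1, 1 − 0.146 + 0.702) = min(1, 1.556) = 1.000
ψ ∨ φ = max(0.702, 0.128) = 0.702
(χ ⇒ ψ) ⇒ (ψ ∨ φ) = min(1, 1 − 1.000 + 0.702) = min(1, 0.702) = 0.702
(φ ∨ ψ) ∨ ((χ ⇒ ψ) ⇒ (ψ ∨ φ)) = max(0.702, 0.702) = 0.702
¬ψ = 1 − 0.702 = 0.298
((φ ∨ ψ) ∨ ((χ ⇒ ψ) ⇒ (ψ ∨ φ))) ⇒ ¬ψ = min(1, 1 − 0.702 + 0.298) = min(1, 0.596) = 0.596
¬(((φ ∨ ψ) ∨ ((χ ⇒ ψ) ⇒ (ψ ∨ φ))) ⇒ ¬ψ) = 1 − 0.596 = 0.404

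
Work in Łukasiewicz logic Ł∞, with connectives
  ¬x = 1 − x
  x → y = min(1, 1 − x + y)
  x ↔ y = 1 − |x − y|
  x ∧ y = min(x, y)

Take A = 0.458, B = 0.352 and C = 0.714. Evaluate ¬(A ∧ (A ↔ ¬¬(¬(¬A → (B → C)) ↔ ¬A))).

¬A = 1 − 0.458 = 0.542
B → C = min(1, 1 − 0.352 + 0.714) = min(1, 1.362) = 1.000
¬A → (B → C) = min(1, 1 − 0.542 + 1.000) = min(1, 1.458) = 1.000
¬(¬A → (B → C)) = 1 − 1.000 = 0.000
¬(¬A → (B → C)) ↔ ¬A = 1 − |0.000 − 0.542| = 1 − 0.542 = 0.458
¬(¬(¬A → (B → C)) ↔ ¬A) = 1 − 0.458 = 0.542
¬¬(¬(¬A → (B → C)) ↔ ¬A) = 1 − 0.542 = 0.458
A ↔ ¬¬(¬(¬A → (B → C)) ↔ ¬A) = 1 − |0.458 − 0.458| = 1 − 0.000 = 1.000
A ∧ (A ↔ ¬¬(¬(¬A → (B → C)) ↔ ¬A)) = min(0.458, 1.000) = 0.458
¬(A ∧ (A ↔ ¬¬(¬(¬A → (B → C)) ↔ ¬A))) = 1 − 0.458 = 0.542

0.542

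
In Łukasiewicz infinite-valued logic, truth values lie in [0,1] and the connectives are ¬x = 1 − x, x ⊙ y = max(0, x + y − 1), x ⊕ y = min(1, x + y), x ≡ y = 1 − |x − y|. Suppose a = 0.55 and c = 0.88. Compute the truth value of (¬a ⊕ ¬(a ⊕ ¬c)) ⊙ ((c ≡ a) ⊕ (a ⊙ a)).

¬a = 1 − 0.55 = 0.45
¬c = 1 − 0.88 = 0.12
a ⊕ ¬c = min(1, 0.55 + 0.12) = min(1, 0.67) = 0.67
¬(a ⊕ ¬c) = 1 − 0.67 = 0.33
¬a ⊕ ¬(a ⊕ ¬c) = min(1, 0.45 + 0.33) = min(1, 0.78) = 0.78
c ≡ a = 1 − |0.88 − 0.55| = 1 − 0.33 = 0.67
a ⊙ a = max(0, 0.55 + 0.55 − 1) = max(0, 0.10) = 0.10
(c ≡ a) ⊕ (a ⊙ a) = min(1, 0.67 + 0.10) = min(1, 0.77) = 0.77
(¬a ⊕ ¬(a ⊕ ¬c)) ⊙ ((c ≡ a) ⊕ (a ⊙ a)) = max(0, 0.78 + 0.77 − 1) = max(0, 0.55) = 0.55

0.55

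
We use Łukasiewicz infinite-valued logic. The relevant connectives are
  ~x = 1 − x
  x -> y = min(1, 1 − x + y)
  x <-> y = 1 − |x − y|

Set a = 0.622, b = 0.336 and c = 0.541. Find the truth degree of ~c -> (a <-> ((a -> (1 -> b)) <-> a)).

1.000

~c = 1 − 0.541 = 0.459
1 -> b = min(1, 1 − 1.000 + 0.336) = min(1, 0.336) = 0.336
a -> (1 -> b) = min(1, 1 − 0.622 + 0.336) = min(1, 0.714) = 0.714
(a -> (1 -> b)) <-> a = 1 − |0.714 − 0.622| = 1 − 0.092 = 0.908
a <-> ((a -> (1 -> b)) <-> a) = 1 − |0.622 − 0.908| = 1 − 0.286 = 0.714
~c -> (a <-> ((a -> (1 -> b)) <-> a)) = min(1, 1 − 0.459 + 0.714) = min(1, 1.255) = 1.000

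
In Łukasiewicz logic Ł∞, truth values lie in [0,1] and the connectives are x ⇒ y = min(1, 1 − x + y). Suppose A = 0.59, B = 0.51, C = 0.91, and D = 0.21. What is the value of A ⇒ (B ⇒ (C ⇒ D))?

C ⇒ D = min(1, 1 − 0.91 + 0.21) = min(1, 0.30) = 0.30
B ⇒ (C ⇒ D) = min(1, 1 − 0.51 + 0.30) = min(1, 0.79) = 0.79
A ⇒ (B ⇒ (C ⇒ D)) = min(1, 1 − 0.59 + 0.79) = min(1, 1.20) = 1.00

1.00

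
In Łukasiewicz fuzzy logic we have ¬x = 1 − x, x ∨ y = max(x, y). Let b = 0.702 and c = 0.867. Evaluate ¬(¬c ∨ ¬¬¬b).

¬c = 1 − 0.867 = 0.133
¬b = 1 − 0.702 = 0.298
¬¬b = 1 − 0.298 = 0.702
¬¬¬b = 1 − 0.702 = 0.298
¬c ∨ ¬¬¬b = max(0.133, 0.298) = 0.298
¬(¬c ∨ ¬¬¬b) = 1 − 0.298 = 0.702

0.702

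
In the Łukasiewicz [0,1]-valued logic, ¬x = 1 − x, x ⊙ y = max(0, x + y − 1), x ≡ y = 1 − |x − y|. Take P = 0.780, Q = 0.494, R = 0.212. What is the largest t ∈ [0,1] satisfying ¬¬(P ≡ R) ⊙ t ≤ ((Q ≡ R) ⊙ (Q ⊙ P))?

P ≡ R = 1 − |0.780 − 0.212| = 1 − 0.568 = 0.432
¬(P ≡ R) = 1 − 0.432 = 0.568
¬¬(P ≡ R) = 1 − 0.568 = 0.432
So the left factor is ¬¬(P ≡ R) = 0.432.
Q ≡ R = 1 − |0.494 − 0.212| = 1 − 0.282 = 0.718
Q ⊙ P = max(0, 0.494 + 0.780 − 1) = max(0, 0.274) = 0.274
(Q ≡ R) ⊙ (Q ⊙ P) = max(0, 0.718 + 0.274 − 1) = max(0, -0.008) = 0.000
So the right-hand bound is (Q ≡ R) ⊙ (Q ⊙ P) = 0.000.
The residuum of the Łukasiewicz t-norm gives the supremum: min(1, 1 − 0.432 + 0.000).
1 − 0.432 + 0.000 = 0.568, so t = min(1, 0.568) = 0.568.
Check: 0.432 ⊙ 0.568 = max(0, 0.000) = 0.000 ≤ 0.000.

0.568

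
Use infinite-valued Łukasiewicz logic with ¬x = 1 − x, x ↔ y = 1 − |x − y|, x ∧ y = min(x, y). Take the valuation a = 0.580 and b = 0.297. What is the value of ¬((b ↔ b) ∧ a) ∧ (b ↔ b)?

0.420

b ↔ b = 1 − |0.297 − 0.297| = 1 − 0.000 = 1.000
(b ↔ b) ∧ a = min(1.000, 0.580) = 0.580
¬((b ↔ b) ∧ a) = 1 − 0.580 = 0.420
¬((b ↔ b) ∧ a) ∧ (b ↔ b) = min(0.420, 1.000) = 0.420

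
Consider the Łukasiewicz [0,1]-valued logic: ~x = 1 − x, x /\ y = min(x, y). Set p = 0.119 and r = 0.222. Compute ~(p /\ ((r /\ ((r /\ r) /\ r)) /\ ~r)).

r /\ r = min(0.222, 0.222) = 0.222
(r /\ r) /\ r = min(0.222, 0.222) = 0.222
r /\ ((r /\ r) /\ r) = min(0.222, 0.222) = 0.222
~r = 1 − 0.222 = 0.778
(r /\ ((r /\ r) /\ r)) /\ ~r = min(0.222, 0.778) = 0.222
p /\ ((r /\ ((r /\ r) /\ r)) /\ ~r) = min(0.119, 0.222) = 0.119
~(p /\ ((r /\ ((r /\ r) /\ r)) /\ ~r)) = 1 − 0.119 = 0.881

0.881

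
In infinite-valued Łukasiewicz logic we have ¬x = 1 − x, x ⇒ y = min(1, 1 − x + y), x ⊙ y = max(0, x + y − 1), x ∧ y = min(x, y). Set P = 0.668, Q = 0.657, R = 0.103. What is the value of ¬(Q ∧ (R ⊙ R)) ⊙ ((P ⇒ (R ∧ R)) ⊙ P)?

R ⊙ R = max(0, 0.103 + 0.103 − 1) = max(0, -0.794) = 0.000
Q ∧ (R ⊙ R) = min(0.657, 0.000) = 0.000
¬(Q ∧ (R ⊙ R)) = 1 − 0.000 = 1.000
R ∧ R = min(0.103, 0.103) = 0.103
P ⇒ (R ∧ R) = min(1, 1 − 0.668 + 0.103) = min(1, 0.435) = 0.435
(P ⇒ (R ∧ R)) ⊙ P = max(0, 0.435 + 0.668 − 1) = max(0, 0.103) = 0.103
¬(Q ∧ (R ⊙ R)) ⊙ ((P ⇒ (R ∧ R)) ⊙ P) = max(0, 1.000 + 0.103 − 1) = max(0, 0.103) = 0.103

0.103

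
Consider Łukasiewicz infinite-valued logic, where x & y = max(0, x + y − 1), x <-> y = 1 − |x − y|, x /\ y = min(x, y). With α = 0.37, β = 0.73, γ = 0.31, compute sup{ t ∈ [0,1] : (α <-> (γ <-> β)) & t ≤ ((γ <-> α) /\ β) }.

0.94

γ <-> β = 1 − |0.31 − 0.73| = 1 − 0.42 = 0.58
α <-> (γ <-> β) = 1 − |0.37 − 0.58| = 1 − 0.21 = 0.79
So the left factor is α <-> (γ <-> β) = 0.79.
γ <-> α = 1 − |0.31 − 0.37| = 1 − 0.06 = 0.94
(γ <-> α) /\ β = min(0.94, 0.73) = 0.73
So the right-hand bound is (γ <-> α) /\ β = 0.73.
The residuum of the Łukasiewicz t-norm gives the supremum: min(1, 1 − 0.79 + 0.73).
1 − 0.79 + 0.73 = 0.94, so t = min(1, 0.94) = 0.94.
Check: 0.79 & 0.94 = max(0, 0.73) = 0.73 ≤ 0.73.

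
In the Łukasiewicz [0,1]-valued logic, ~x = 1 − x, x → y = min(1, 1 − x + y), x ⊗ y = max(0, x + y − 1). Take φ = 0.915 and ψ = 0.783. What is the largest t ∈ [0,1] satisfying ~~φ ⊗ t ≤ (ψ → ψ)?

1.000

~φ = 1 − 0.915 = 0.085
~~φ = 1 − 0.085 = 0.915
So the left factor is ~~φ = 0.915.
ψ → ψ = min(1, 1 − 0.783 + 0.783) = min(1, 1.000) = 1.000
So the right-hand bound is ψ → ψ = 1.000.
The residuum of the Łukasiewicz t-norm gives the supremum: min(1, 1 − 0.915 + 1.000).
1 − 0.915 + 1.000 = 1.085, so t = min(1, 1.085) = 1.000.
Check: 0.915 ⊗ 1.000 = max(0, 0.915) = 0.915 ≤ 1.000.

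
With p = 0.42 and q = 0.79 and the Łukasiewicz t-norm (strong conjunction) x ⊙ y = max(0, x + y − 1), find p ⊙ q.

p ⊙ q = max(0, 0.42 + 0.79 − 1) = max(0, 0.21) = 0.21
For comparison, the Gödel (minimum) t-norm min(x, y) would give 0.42.

0.21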